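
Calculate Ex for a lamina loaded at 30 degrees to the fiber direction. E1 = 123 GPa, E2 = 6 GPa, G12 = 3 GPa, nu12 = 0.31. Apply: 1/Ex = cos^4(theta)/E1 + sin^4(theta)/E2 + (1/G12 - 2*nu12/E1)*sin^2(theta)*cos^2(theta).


cos^4(30) = 0.5625, sin^4(30) = 0.0625, sin^2(30)*cos^2(30) = 0.1875
1/G12 - 2*nu12/E1 = 1/3 - 2*0.31/123 = 0.328293 GPa^-1
1/Ex = 0.5625/123 + 0.0625/6 + 0.328293*0.1875 = 0.0765447 GPa^-1
Ex = 13.06 GPa

13.06 GPa


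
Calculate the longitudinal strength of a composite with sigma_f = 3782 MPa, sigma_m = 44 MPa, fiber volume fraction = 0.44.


sigma_1 = sigma_f*Vf + sigma_m*(1-Vf) = 3782*0.44 + 44*0.56 = 1688.7 MPa

1688.7 MPa


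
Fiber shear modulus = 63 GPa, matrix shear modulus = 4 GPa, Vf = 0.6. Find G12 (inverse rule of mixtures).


1/G12 = Vf/Gf + (1-Vf)/Gm = 0.6/63 + 0.4/4
G12 = 9.13 GPa

9.13 GPa


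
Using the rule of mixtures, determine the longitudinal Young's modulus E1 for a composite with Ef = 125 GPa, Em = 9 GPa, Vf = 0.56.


E1 = Ef*Vf + Em*(1-Vf) = 125*0.56 + 9*0.44 = 73.96 GPa

73.96 GPa


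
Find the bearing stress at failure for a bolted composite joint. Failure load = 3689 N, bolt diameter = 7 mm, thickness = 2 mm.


sigma_br = F/(d*h) = 3689/(7*2) = 263.5 MPa

263.5 MPa


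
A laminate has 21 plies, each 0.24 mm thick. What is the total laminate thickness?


h = n * t_ply = 21 * 0.24 = 5.04 mm

5.04 mm


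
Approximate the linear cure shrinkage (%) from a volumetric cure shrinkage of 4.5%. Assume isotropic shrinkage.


Linear shrinkage ≈ vol_shrink/3 = 4.5/3 = 1.5%

1.5%


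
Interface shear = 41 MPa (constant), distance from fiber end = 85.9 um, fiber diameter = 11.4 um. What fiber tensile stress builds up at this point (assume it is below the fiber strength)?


Force balance: sigma_f * (pi*d^2/4) = tau * (pi*d) * x  ->  sigma_f = 4 * tau * x / d
sigma_f = 4 * 41 * 85.9 / 11.4 = 1235.8 MPa

1235.8 MPa


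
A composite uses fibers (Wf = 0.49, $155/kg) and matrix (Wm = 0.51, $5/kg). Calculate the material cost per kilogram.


Cost = cost_f*Wf + cost_m*Wm = 155*0.49 + 5*0.51 = $78.5/kg

$78.5/kg


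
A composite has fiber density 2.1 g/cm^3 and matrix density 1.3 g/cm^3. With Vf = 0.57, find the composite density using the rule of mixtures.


rho_c = rho_f*Vf + rho_m*(1-Vf) = 2.1*0.57 + 1.3*0.43 = 1.756 g/cm^3

1.756 g/cm^3


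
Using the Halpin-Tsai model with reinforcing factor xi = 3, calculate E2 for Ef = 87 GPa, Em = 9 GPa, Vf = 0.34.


eta = (Ef/Em - 1)/(Ef/Em + xi) = (9.6667 - 1)/(9.6667 + 3) = 0.6842
E2 = Em*(1+xi*eta*Vf)/(1-eta*Vf) = 19.91 GPa

19.91 GPa


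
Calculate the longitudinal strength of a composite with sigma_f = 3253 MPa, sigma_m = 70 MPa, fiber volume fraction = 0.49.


sigma_1 = sigma_f*Vf + sigma_m*(1-Vf) = 3253*0.49 + 70*0.51 = 1629.7 MPa

1629.7 MPa


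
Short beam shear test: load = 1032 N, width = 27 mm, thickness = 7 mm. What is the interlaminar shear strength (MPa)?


ILSS = 3F/(4bh) = 3*1032/(4*27*7) = 4.1 MPa

4.1 MPa


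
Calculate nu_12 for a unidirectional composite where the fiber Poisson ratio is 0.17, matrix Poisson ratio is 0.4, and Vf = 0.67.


nu_12 = nu_f*Vf + nu_m*(1-Vf) = 0.17*0.67 + 0.4*0.33 = 0.2459

0.2459


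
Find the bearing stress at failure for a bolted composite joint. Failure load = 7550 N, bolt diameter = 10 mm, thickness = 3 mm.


sigma_br = F/(d*h) = 7550/(10*3) = 251.7 MPa

251.7 MPa


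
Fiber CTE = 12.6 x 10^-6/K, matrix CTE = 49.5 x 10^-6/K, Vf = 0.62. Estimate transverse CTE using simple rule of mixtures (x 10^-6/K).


alpha_2 = alpha_f*Vf + alpha_m*(1-Vf) = 12.6*0.62 + 49.5*0.38 = 26.6 x 10^-6/K

26.6 x 10^-6/K


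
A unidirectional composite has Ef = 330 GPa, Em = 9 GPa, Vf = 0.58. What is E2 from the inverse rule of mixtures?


1/E2 = Vf/Ef + (1-Vf)/Em = 0.58/330 + 0.42/9
E2 = 20.65 GPa

20.65 GPa


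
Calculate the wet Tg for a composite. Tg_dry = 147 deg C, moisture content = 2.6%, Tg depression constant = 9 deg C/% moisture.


Tg_wet = Tg_dry - k*moisture = 147 - 9*2.6 = 123.6 deg C

123.6 deg C


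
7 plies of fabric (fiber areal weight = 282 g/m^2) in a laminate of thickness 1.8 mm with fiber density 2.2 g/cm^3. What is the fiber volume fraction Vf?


Vf = n * FAW / (rho_f * h * 1000) = 7 * 282 / (2.2 * 1.8 * 1000) = 0.4985

0.4985


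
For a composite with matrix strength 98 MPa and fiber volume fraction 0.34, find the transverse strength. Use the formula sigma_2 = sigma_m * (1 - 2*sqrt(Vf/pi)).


factor = 1 - 2*sqrt(0.34/pi) = 0.342
sigma_2 = 98 * 0.342 = 33.52 MPa

33.52 MPa


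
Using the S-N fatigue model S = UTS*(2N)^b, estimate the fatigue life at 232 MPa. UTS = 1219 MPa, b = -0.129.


N = 0.5 * (S/UTS)^(1/b) = 0.5 * (232/1219)^(1/-0.129) = 192470.0629 cycles

192470.0629 cycles


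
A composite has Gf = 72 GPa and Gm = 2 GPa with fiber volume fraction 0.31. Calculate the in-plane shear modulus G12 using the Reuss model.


1/G12 = Vf/Gf + (1-Vf)/Gm = 0.31/72 + 0.69/2
G12 = 2.86 GPa

2.86 GPa


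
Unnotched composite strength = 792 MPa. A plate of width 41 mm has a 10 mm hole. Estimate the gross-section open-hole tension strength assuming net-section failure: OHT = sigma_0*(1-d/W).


OHT = sigma_0*(1-d/W) = 792*(1-10/41) = 598.8 MPa

598.8 MPa


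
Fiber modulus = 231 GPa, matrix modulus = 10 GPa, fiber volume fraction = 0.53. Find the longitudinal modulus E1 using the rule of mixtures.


E1 = Ef*Vf + Em*(1-Vf) = 231*0.53 + 10*0.47 = 127.13 GPa

127.13 GPa


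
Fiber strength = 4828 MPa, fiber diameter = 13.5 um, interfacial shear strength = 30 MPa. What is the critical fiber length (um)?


Lc = sigma_f * d / (2 * tau_i) = 4828 * 13.5 / (2 * 30) = 1086.3 um

1086.3 um


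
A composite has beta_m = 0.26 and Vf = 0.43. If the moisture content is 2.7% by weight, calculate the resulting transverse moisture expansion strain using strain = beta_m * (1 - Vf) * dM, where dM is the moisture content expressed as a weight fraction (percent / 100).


dM = 2.7/100 = 0.027
strain = beta_m * (1-Vf) * dM = 0.26 * 0.57 * 0.027 = 0.0040014

0.0040014


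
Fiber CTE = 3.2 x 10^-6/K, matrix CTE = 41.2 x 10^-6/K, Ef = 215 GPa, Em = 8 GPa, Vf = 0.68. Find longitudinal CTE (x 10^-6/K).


E1 = Ef*Vf + Em*(1-Vf) = 148.76
alpha_1 = (alpha_f*Ef*Vf + alpha_m*Em*(1-Vf))/E1 = 3.85 x 10^-6/K

3.85 x 10^-6/K


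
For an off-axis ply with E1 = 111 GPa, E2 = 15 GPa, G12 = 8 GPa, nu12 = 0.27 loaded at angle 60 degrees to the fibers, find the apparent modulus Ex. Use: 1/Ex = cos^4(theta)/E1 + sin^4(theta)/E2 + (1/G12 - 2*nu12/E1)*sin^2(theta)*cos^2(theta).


cos^4(60) = 0.0625, sin^4(60) = 0.5625, sin^2(60)*cos^2(60) = 0.1875
1/G12 - 2*nu12/E1 = 1/8 - 2*0.27/111 = 0.120135 GPa^-1
1/Ex = 0.0625/111 + 0.5625/15 + 0.120135*0.1875 = 0.0605884 GPa^-1
Ex = 16.5 GPa

16.5 GPa


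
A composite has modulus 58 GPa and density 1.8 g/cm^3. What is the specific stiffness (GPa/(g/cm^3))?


Specific stiffness = E/rho = 58/1.8 = 32.2 GPa/(g/cm^3)

32.2 GPa/(g/cm^3)


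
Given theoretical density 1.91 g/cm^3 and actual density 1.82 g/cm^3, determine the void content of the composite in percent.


Void% = (rho_theo - rho_actual)/rho_theo * 100 = (1.91 - 1.82)/1.91 * 100 = 4.71%

4.71%


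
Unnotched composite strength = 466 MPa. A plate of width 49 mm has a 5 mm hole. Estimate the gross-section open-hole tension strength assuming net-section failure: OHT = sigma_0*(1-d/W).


OHT = sigma_0*(1-d/W) = 466*(1-5/49) = 418.4 MPa

418.4 MPa


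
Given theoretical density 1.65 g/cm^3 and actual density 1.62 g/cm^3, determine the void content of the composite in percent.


Void% = (rho_theo - rho_actual)/rho_theo * 100 = (1.65 - 1.62)/1.65 * 100 = 1.82%

1.82%


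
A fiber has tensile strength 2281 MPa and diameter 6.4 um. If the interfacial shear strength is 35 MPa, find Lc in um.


Lc = sigma_f * d / (2 * tau_i) = 2281 * 6.4 / (2 * 35) = 208.5 um

208.5 um


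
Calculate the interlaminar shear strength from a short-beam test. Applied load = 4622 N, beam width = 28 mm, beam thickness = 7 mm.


ILSS = 3F/(4bh) = 3*4622/(4*28*7) = 17.69 MPa

17.69 MPa


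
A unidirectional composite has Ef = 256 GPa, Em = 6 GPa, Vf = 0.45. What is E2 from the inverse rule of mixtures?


1/E2 = Vf/Ef + (1-Vf)/Em = 0.45/256 + 0.55/6
E2 = 10.7 GPa

10.7 GPa


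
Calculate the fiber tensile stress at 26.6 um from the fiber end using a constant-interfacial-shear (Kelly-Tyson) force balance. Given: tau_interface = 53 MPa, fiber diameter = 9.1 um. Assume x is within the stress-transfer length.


Force balance: sigma_f * (pi*d^2/4) = tau * (pi*d) * x  ->  sigma_f = 4 * tau * x / d
sigma_f = 4 * 53 * 26.6 / 9.1 = 619.7 MPa

619.7 MPa


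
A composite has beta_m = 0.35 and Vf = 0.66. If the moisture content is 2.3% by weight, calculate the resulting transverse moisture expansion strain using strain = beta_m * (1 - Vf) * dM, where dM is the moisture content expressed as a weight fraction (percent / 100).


dM = 2.3/100 = 0.023
strain = beta_m * (1-Vf) * dM = 0.35 * 0.34 * 0.023 = 0.002737

0.002737


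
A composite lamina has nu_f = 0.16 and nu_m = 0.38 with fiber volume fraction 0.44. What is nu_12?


nu_12 = nu_f*Vf + nu_m*(1-Vf) = 0.16*0.44 + 0.38*0.56 = 0.2832

0.2832


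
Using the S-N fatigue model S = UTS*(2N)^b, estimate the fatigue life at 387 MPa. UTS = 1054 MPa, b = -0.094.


N = 0.5 * (S/UTS)^(1/b) = 0.5 * (387/1054)^(1/-0.094) = 21281.8212 cycles

21281.8212 cycles


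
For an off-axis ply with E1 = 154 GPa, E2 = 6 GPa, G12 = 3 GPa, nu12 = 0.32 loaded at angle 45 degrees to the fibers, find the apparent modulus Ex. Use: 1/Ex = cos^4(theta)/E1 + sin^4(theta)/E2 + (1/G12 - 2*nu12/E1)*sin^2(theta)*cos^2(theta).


cos^4(45) = 0.25, sin^4(45) = 0.25, sin^2(45)*cos^2(45) = 0.25
1/G12 - 2*nu12/E1 = 1/3 - 2*0.32/154 = 0.329177 GPa^-1
1/Ex = 0.25/154 + 0.25/6 + 0.329177*0.25 = 0.1255844 GPa^-1
Ex = 7.96 GPa

7.96 GPa


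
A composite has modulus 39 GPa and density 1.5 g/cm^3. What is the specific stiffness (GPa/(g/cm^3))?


Specific stiffness = E/rho = 39/1.5 = 26.0 GPa/(g/cm^3)

26.0 GPa/(g/cm^3)


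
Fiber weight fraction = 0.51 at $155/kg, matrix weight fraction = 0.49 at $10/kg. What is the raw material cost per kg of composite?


Cost = cost_f*Wf + cost_m*Wm = 155*0.51 + 10*0.49 = $83.95/kg

$83.95/kg


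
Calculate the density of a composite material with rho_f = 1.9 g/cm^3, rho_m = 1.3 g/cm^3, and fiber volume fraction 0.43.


rho_c = rho_f*Vf + rho_m*(1-Vf) = 1.9*0.43 + 1.3*0.57 = 1.558 g/cm^3

1.558 g/cm^3


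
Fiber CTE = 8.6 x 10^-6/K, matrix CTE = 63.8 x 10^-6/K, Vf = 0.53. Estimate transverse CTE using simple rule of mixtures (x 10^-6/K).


alpha_2 = alpha_f*Vf + alpha_m*(1-Vf) = 8.6*0.53 + 63.8*0.47 = 34.5 x 10^-6/K

34.5 x 10^-6/K


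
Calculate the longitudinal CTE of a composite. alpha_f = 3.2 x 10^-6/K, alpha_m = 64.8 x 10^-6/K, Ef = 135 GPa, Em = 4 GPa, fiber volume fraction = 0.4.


E1 = Ef*Vf + Em*(1-Vf) = 56.4
alpha_1 = (alpha_f*Ef*Vf + alpha_m*Em*(1-Vf))/E1 = 5.82 x 10^-6/K

5.82 x 10^-6/K


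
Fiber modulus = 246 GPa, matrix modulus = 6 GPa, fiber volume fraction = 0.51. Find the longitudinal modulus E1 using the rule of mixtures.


E1 = Ef*Vf + Em*(1-Vf) = 246*0.51 + 6*0.49 = 128.4 GPa

128.4 GPa


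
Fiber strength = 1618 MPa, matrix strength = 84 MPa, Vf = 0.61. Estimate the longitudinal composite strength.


sigma_1 = sigma_f*Vf + sigma_m*(1-Vf) = 1618*0.61 + 84*0.39 = 1019.7 MPa

1019.7 MPa


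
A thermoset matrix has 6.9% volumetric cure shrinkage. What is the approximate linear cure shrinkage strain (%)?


Linear shrinkage ≈ vol_shrink/3 = 6.9/3 = 2.3%

2.3%


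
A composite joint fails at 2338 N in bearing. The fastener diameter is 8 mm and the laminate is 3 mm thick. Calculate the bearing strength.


sigma_br = F/(d*h) = 2338/(8*3) = 97.4 MPa

97.4 MPa


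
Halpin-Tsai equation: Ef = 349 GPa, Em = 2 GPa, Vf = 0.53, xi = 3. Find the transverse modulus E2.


eta = (Ef/Em - 1)/(Ef/Em + xi) = (174.5 - 1)/(174.5 + 3) = 0.9775
E2 = Em*(1+xi*eta*Vf)/(1-eta*Vf) = 10.6 GPa

10.6 GPa


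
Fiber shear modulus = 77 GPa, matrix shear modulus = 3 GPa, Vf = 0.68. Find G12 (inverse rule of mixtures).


1/G12 = Vf/Gf + (1-Vf)/Gm = 0.68/77 + 0.32/3
G12 = 8.66 GPa

8.66 GPa


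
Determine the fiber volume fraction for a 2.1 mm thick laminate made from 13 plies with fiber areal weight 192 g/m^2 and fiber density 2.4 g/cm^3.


Vf = n * FAW / (rho_f * h * 1000) = 13 * 192 / (2.4 * 2.1 * 1000) = 0.4952

0.4952


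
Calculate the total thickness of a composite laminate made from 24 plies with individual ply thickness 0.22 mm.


h = n * t_ply = 24 * 0.22 = 5.28 mm

5.28 mm


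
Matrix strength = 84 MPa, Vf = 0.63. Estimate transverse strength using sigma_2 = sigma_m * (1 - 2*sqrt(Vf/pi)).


factor = 1 - 2*sqrt(0.63/pi) = 0.1044
sigma_2 = 84 * 0.1044 = 8.77 MPa

8.77 MPa


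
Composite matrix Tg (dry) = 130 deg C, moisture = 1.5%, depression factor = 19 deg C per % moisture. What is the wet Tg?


Tg_wet = Tg_dry - k*moisture = 130 - 19*1.5 = 101.5 deg C

101.5 deg C


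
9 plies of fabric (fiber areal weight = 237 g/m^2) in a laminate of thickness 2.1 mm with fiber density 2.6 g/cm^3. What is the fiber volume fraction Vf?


Vf = n * FAW / (rho_f * h * 1000) = 9 * 237 / (2.6 * 2.1 * 1000) = 0.3907

0.3907


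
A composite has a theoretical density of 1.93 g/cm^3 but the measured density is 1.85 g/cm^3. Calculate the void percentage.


Void% = (rho_theo - rho_actual)/rho_theo * 100 = (1.93 - 1.85)/1.93 * 100 = 4.15%

4.15%


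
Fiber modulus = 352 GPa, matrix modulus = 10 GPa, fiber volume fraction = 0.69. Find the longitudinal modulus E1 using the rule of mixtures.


E1 = Ef*Vf + Em*(1-Vf) = 352*0.69 + 10*0.31 = 245.98 GPa

245.98 GPa


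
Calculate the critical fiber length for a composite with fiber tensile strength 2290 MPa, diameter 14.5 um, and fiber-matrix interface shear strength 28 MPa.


Lc = sigma_f * d / (2 * tau_i) = 2290 * 14.5 / (2 * 28) = 592.9 um

592.9 um


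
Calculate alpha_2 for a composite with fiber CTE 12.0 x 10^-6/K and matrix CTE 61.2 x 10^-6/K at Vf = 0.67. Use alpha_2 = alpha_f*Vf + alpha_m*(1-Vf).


alpha_2 = alpha_f*Vf + alpha_m*(1-Vf) = 12.0*0.67 + 61.2*0.33 = 28.2 x 10^-6/K

28.2 x 10^-6/K


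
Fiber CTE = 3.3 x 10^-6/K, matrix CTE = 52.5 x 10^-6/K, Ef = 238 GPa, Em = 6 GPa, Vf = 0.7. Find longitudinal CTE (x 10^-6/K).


E1 = Ef*Vf + Em*(1-Vf) = 168.4
alpha_1 = (alpha_f*Ef*Vf + alpha_m*Em*(1-Vf))/E1 = 3.83 x 10^-6/K

3.83 x 10^-6/K


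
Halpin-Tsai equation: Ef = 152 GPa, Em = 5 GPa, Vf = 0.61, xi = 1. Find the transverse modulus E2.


eta = (Ef/Em - 1)/(Ef/Em + xi) = (30.4 - 1)/(30.4 + 1) = 0.9363
E2 = Em*(1+xi*eta*Vf)/(1-eta*Vf) = 18.32 GPa

18.32 GPa


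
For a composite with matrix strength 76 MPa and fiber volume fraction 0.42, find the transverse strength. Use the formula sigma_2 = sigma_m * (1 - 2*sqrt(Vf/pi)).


factor = 1 - 2*sqrt(0.42/pi) = 0.2687
sigma_2 = 76 * 0.2687 = 20.42 MPa

20.42 MPa


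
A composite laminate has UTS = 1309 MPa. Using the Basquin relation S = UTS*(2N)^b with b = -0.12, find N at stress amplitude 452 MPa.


N = 0.5 * (S/UTS)^(1/b) = 0.5 * (452/1309)^(1/-0.12) = 3526.2527 cycles

3526.2527 cycles


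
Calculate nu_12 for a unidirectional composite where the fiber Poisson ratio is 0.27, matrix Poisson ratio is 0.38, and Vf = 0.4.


nu_12 = nu_f*Vf + nu_m*(1-Vf) = 0.27*0.4 + 0.38*0.6 = 0.336

0.336


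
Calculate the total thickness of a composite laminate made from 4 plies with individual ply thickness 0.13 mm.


h = n * t_ply = 4 * 0.13 = 0.52 mm

0.52 mm


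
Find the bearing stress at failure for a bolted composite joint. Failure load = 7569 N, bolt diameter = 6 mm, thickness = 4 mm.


sigma_br = F/(d*h) = 7569/(6*4) = 315.4 MPa

315.4 MPa


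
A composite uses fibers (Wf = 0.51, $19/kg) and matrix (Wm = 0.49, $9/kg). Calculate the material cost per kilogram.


Cost = cost_f*Wf + cost_m*Wm = 19*0.51 + 9*0.49 = $14.1/kg

$14.1/kg


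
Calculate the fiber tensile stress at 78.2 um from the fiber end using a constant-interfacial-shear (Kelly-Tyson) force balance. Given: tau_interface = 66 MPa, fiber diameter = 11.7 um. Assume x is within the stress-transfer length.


Force balance: sigma_f * (pi*d^2/4) = tau * (pi*d) * x  ->  sigma_f = 4 * tau * x / d
sigma_f = 4 * 66 * 78.2 / 11.7 = 1764.5 MPa

1764.5 MPa


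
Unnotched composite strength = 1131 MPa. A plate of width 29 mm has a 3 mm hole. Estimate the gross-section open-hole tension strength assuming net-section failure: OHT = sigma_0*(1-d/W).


OHT = sigma_0*(1-d/W) = 1131*(1-3/29) = 1014.0 MPa

1014.0 MPa


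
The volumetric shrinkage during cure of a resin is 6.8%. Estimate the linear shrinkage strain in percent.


Linear shrinkage ≈ vol_shrink/3 = 6.8/3 = 2.267%

2.267%


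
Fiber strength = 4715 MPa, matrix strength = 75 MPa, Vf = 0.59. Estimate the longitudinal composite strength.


sigma_1 = sigma_f*Vf + sigma_m*(1-Vf) = 4715*0.59 + 75*0.41 = 2812.6 MPa

2812.6 MPa


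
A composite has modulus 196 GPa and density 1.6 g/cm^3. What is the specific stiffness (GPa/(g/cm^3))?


Specific stiffness = E/rho = 196/1.6 = 122.5 GPa/(g/cm^3)

122.5 GPa/(g/cm^3)


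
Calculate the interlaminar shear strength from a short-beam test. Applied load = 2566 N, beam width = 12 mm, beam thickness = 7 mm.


ILSS = 3F/(4bh) = 3*2566/(4*12*7) = 22.91 MPa

22.91 MPa


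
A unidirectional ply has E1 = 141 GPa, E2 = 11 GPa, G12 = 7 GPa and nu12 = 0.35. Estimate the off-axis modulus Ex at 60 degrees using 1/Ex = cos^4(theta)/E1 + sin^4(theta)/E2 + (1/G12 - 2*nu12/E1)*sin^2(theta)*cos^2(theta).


cos^4(60) = 0.0625, sin^4(60) = 0.5625, sin^2(60)*cos^2(60) = 0.1875
1/G12 - 2*nu12/E1 = 1/7 - 2*0.35/141 = 0.137893 GPa^-1
1/Ex = 0.0625/141 + 0.5625/11 + 0.137893*0.1875 = 0.0774345 GPa^-1
Ex = 12.91 GPa

12.91 GPa


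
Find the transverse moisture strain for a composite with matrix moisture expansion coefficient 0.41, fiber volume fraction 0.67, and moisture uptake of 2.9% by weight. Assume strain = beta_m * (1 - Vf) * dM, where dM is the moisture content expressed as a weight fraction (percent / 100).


dM = 2.9/100 = 0.029
strain = beta_m * (1-Vf) * dM = 0.41 * 0.33 * 0.029 = 0.0039237

0.0039237


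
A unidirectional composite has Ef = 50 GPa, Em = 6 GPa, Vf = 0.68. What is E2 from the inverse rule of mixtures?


1/E2 = Vf/Ef + (1-Vf)/Em = 0.68/50 + 0.32/6
E2 = 14.94 GPa

14.94 GPa


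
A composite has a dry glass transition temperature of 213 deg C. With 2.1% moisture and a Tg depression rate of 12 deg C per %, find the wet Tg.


Tg_wet = Tg_dry - k*moisture = 213 - 12*2.1 = 187.8 deg C

187.8 deg C


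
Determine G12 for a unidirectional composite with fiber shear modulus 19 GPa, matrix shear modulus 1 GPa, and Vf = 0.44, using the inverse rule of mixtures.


1/G12 = Vf/Gf + (1-Vf)/Gm = 0.44/19 + 0.56/1
G12 = 1.71 GPa

1.71 GPa


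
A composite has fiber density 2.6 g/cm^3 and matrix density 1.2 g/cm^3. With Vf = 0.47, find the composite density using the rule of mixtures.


rho_c = rho_f*Vf + rho_m*(1-Vf) = 2.6*0.47 + 1.2*0.53 = 1.858 g/cm^3

1.858 g/cm^3


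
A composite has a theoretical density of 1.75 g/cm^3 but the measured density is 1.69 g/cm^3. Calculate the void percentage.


Void% = (rho_theo - rho_actual)/rho_theo * 100 = (1.75 - 1.69)/1.75 * 100 = 3.43%

3.43%


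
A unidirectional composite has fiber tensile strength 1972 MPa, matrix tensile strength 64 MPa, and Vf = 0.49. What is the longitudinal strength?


sigma_1 = sigma_f*Vf + sigma_m*(1-Vf) = 1972*0.49 + 64*0.51 = 998.9 MPa

998.9 MPa


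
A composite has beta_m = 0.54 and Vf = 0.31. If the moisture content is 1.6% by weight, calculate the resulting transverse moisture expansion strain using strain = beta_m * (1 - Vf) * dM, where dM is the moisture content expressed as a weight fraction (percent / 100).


dM = 1.6/100 = 0.016
strain = beta_m * (1-Vf) * dM = 0.54 * 0.69 * 0.016 = 0.0059616

0.0059616


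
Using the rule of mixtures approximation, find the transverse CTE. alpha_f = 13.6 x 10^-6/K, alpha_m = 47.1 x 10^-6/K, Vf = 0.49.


alpha_2 = alpha_f*Vf + alpha_m*(1-Vf) = 13.6*0.49 + 47.1*0.51 = 30.7 x 10^-6/K

30.7 x 10^-6/K


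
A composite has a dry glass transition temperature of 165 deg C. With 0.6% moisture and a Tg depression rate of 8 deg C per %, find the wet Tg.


Tg_wet = Tg_dry - k*moisture = 165 - 8*0.6 = 160.2 deg C

160.2 deg C


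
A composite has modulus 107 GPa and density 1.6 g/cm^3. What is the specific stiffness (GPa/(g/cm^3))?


Specific stiffness = E/rho = 107/1.6 = 66.9 GPa/(g/cm^3)

66.9 GPa/(g/cm^3)


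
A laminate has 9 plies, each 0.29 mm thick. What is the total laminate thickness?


h = n * t_ply = 9 * 0.29 = 2.61 mm

2.61 mm


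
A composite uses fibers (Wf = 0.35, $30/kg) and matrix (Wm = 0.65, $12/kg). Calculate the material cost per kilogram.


Cost = cost_f*Wf + cost_m*Wm = 30*0.35 + 12*0.65 = $18.3/kg

$18.3/kg


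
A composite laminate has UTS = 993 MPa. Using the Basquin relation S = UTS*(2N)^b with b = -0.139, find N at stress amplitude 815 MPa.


N = 0.5 * (S/UTS)^(1/b) = 0.5 * (815/993)^(1/-0.139) = 2.0710 cycles

2.0710 cycles


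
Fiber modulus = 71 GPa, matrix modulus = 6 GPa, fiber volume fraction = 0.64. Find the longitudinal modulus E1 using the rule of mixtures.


E1 = Ef*Vf + Em*(1-Vf) = 71*0.64 + 6*0.36 = 47.6 GPa

47.6 GPa


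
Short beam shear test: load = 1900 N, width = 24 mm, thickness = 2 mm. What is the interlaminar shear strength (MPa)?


ILSS = 3F/(4bh) = 3*1900/(4*24*2) = 29.69 MPa

29.69 MPa


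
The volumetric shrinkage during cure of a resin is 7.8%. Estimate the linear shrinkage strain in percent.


Linear shrinkage ≈ vol_shrink/3 = 7.8/3 = 2.6%

2.6%


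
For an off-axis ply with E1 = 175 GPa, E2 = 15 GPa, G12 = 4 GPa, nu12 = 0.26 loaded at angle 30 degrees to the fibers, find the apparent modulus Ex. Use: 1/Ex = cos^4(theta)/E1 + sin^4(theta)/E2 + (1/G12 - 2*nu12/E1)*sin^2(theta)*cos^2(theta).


cos^4(30) = 0.5625, sin^4(30) = 0.0625, sin^2(30)*cos^2(30) = 0.1875
1/G12 - 2*nu12/E1 = 1/4 - 2*0.26/175 = 0.247029 GPa^-1
1/Ex = 0.5625/175 + 0.0625/15 + 0.247029*0.1875 = 0.0536988 GPa^-1
Ex = 18.62 GPa

18.62 GPa


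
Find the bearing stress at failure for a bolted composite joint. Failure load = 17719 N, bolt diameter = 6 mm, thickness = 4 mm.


sigma_br = F/(d*h) = 17719/(6*4) = 738.3 MPa

738.3 MPa


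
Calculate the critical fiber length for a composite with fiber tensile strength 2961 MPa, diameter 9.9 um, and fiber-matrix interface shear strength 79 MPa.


Lc = sigma_f * d / (2 * tau_i) = 2961 * 9.9 / (2 * 79) = 185.5 um

185.5 um


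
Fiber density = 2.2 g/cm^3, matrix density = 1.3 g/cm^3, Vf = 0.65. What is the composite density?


rho_c = rho_f*Vf + rho_m*(1-Vf) = 2.2*0.65 + 1.3*0.35 = 1.885 g/cm^3

1.885 g/cm^3


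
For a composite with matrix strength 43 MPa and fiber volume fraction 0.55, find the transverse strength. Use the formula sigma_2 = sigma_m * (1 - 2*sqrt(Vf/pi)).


factor = 1 - 2*sqrt(0.55/pi) = 0.1632
sigma_2 = 43 * 0.1632 = 7.02 MPa

7.02 MPa


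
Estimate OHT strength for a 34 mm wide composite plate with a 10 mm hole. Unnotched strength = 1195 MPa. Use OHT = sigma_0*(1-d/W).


OHT = sigma_0*(1-d/W) = 1195*(1-10/34) = 843.5 MPa

843.5 MPa


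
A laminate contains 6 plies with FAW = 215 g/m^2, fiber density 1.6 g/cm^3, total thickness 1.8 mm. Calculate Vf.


Vf = n * FAW / (rho_f * h * 1000) = 6 * 215 / (1.6 * 1.8 * 1000) = 0.4479

0.4479


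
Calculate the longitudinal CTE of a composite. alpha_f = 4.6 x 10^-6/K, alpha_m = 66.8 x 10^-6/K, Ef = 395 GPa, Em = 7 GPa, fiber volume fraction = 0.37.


E1 = Ef*Vf + Em*(1-Vf) = 150.56
alpha_1 = (alpha_f*Ef*Vf + alpha_m*Em*(1-Vf))/E1 = 6.42 x 10^-6/K

6.42 x 10^-6/K


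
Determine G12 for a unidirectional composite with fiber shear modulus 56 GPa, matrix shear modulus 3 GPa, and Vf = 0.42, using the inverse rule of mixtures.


1/G12 = Vf/Gf + (1-Vf)/Gm = 0.42/56 + 0.58/3
G12 = 4.98 GPa

4.98 GPa


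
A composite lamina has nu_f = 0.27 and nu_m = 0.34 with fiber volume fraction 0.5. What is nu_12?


nu_12 = nu_f*Vf + nu_m*(1-Vf) = 0.27*0.5 + 0.34*0.5 = 0.305

0.305


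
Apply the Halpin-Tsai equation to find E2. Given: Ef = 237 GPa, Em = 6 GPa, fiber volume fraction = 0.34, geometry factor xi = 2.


eta = (Ef/Em - 1)/(Ef/Em + xi) = (39.5 - 1)/(39.5 + 2) = 0.9277
E2 = Em*(1+xi*eta*Vf)/(1-eta*Vf) = 14.29 GPa

14.29 GPa


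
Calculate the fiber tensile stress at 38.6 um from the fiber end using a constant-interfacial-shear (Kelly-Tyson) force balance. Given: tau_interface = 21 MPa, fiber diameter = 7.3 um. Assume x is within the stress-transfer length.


Force balance: sigma_f * (pi*d^2/4) = tau * (pi*d) * x  ->  sigma_f = 4 * tau * x / d
sigma_f = 4 * 21 * 38.6 / 7.3 = 444.2 MPa

444.2 MPa


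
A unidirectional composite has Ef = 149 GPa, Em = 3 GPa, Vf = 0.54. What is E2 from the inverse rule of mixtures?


1/E2 = Vf/Ef + (1-Vf)/Em = 0.54/149 + 0.46/3
E2 = 6.37 GPa

6.37 GPa


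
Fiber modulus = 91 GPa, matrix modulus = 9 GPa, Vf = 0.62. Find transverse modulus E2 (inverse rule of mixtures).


1/E2 = Vf/Ef + (1-Vf)/Em = 0.62/91 + 0.38/9
E2 = 20.39 GPa

20.39 GPa


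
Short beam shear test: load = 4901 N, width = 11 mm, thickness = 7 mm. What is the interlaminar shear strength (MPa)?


ILSS = 3F/(4bh) = 3*4901/(4*11*7) = 47.74 MPa

47.74 MPa


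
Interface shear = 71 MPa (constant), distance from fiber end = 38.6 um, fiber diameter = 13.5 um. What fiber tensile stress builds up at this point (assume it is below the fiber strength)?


Force balance: sigma_f * (pi*d^2/4) = tau * (pi*d) * x  ->  sigma_f = 4 * tau * x / d
sigma_f = 4 * 71 * 38.6 / 13.5 = 812.0 MPa

812.0 MPa


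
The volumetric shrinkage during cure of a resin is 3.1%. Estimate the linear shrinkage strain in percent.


Linear shrinkage ≈ vol_shrink/3 = 3.1/3 = 1.033%

1.033%


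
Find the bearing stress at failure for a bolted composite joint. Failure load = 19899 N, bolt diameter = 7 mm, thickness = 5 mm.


sigma_br = F/(d*h) = 19899/(7*5) = 568.5 MPa

568.5 MPa


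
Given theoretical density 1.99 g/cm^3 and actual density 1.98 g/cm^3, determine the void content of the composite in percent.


Void% = (rho_theo - rho_actual)/rho_theo * 100 = (1.99 - 1.98)/1.99 * 100 = 0.5%

0.5%


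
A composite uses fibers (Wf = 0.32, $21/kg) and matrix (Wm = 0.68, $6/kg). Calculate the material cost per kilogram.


Cost = cost_f*Wf + cost_m*Wm = 21*0.32 + 6*0.68 = $10.8/kg

$10.8/kg


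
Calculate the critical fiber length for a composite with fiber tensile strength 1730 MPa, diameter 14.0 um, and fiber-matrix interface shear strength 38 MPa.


Lc = sigma_f * d / (2 * tau_i) = 1730 * 14.0 / (2 * 38) = 318.7 um

318.7 um


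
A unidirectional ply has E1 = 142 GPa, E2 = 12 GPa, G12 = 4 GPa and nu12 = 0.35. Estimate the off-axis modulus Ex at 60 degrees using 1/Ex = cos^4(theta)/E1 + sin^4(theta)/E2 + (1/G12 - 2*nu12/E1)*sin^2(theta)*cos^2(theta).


cos^4(60) = 0.0625, sin^4(60) = 0.5625, sin^2(60)*cos^2(60) = 0.1875
1/G12 - 2*nu12/E1 = 1/4 - 2*0.35/142 = 0.24507 GPa^-1
1/Ex = 0.0625/142 + 0.5625/12 + 0.24507*0.1875 = 0.0932658 GPa^-1
Ex = 10.72 GPa

10.72 GPa


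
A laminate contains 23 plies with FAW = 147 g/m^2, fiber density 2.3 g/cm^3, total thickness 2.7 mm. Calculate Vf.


Vf = n * FAW / (rho_f * h * 1000) = 23 * 147 / (2.3 * 2.7 * 1000) = 0.5444

0.5444


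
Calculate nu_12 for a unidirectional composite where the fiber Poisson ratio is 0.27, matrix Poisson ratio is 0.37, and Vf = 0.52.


nu_12 = nu_f*Vf + nu_m*(1-Vf) = 0.27*0.52 + 0.37*0.48 = 0.318

0.318


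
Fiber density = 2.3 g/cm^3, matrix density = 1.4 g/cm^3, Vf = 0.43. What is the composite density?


rho_c = rho_f*Vf + rho_m*(1-Vf) = 2.3*0.43 + 1.4*0.57 = 1.787 g/cm^3

1.787 g/cm^3


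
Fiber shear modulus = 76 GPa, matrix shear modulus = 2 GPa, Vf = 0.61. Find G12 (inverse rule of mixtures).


1/G12 = Vf/Gf + (1-Vf)/Gm = 0.61/76 + 0.39/2
G12 = 4.93 GPa

4.93 GPa


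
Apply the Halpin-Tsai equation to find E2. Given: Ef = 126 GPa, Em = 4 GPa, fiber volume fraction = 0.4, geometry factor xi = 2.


eta = (Ef/Em - 1)/(Ef/Em + xi) = (31.5 - 1)/(31.5 + 2) = 0.9104
E2 = Em*(1+xi*eta*Vf)/(1-eta*Vf) = 10.87 GPa

10.87 GPa


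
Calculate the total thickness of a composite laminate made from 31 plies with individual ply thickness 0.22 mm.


h = n * t_ply = 31 * 0.22 = 6.82 mm

6.82 mm


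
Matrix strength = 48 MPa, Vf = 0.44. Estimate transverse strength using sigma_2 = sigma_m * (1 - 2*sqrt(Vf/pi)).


factor = 1 - 2*sqrt(0.44/pi) = 0.2515
sigma_2 = 48 * 0.2515 = 12.07 MPa

12.07 MPa


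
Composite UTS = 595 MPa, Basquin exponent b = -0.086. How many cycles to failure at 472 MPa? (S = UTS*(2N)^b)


N = 0.5 * (S/UTS)^(1/b) = 0.5 * (472/595)^(1/-0.086) = 7.3866 cycles

7.3866 cycles


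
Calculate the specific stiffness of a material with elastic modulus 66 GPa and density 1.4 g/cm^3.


Specific stiffness = E/rho = 66/1.4 = 47.1 GPa/(g/cm^3)

47.1 GPa/(g/cm^3)


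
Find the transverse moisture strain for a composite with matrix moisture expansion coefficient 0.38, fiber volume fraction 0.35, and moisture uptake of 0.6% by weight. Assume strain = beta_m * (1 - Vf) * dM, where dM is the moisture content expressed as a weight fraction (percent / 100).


dM = 0.6/100 = 0.006
strain = beta_m * (1-Vf) * dM = 0.38 * 0.65 * 0.006 = 0.001482

0.001482


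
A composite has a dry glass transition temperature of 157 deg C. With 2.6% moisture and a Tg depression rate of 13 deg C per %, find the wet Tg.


Tg_wet = Tg_dry - k*moisture = 157 - 13*2.6 = 123.2 deg C

123.2 deg C


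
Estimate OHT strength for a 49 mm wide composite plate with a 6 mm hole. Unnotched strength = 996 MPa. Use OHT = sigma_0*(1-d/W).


OHT = sigma_0*(1-d/W) = 996*(1-6/49) = 874.0 MPa

874.0 MPa


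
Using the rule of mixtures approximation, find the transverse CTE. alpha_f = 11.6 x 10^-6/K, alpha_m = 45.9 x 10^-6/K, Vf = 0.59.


alpha_2 = alpha_f*Vf + alpha_m*(1-Vf) = 11.6*0.59 + 45.9*0.41 = 25.7 x 10^-6/K

25.7 x 10^-6/K


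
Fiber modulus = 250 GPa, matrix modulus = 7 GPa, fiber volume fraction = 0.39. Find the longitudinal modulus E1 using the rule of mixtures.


E1 = Ef*Vf + Em*(1-Vf) = 250*0.39 + 7*0.61 = 101.77 GPa

101.77 GPa


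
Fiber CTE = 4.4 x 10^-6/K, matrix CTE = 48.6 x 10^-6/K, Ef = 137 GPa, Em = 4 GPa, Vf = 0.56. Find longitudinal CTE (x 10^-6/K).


E1 = Ef*Vf + Em*(1-Vf) = 78.48
alpha_1 = (alpha_f*Ef*Vf + alpha_m*Em*(1-Vf))/E1 = 5.39 x 10^-6/K

5.39 x 10^-6/K


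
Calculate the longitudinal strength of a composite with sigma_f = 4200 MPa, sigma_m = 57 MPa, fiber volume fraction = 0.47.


sigma_1 = sigma_f*Vf + sigma_m*(1-Vf) = 4200*0.47 + 57*0.53 = 2004.2 MPa

2004.2 MPa


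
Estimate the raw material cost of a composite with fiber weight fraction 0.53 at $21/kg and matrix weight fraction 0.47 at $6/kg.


Cost = cost_f*Wf + cost_m*Wm = 21*0.53 + 6*0.47 = $13.95/kg

$13.95/kg


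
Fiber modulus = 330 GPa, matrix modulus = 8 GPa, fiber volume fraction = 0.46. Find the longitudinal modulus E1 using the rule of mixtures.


E1 = Ef*Vf + Em*(1-Vf) = 330*0.46 + 8*0.54 = 156.12 GPa

156.12 GPa


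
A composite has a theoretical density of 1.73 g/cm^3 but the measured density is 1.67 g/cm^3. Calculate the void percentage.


Void% = (rho_theo - rho_actual)/rho_theo * 100 = (1.73 - 1.67)/1.73 * 100 = 3.47%

3.47%


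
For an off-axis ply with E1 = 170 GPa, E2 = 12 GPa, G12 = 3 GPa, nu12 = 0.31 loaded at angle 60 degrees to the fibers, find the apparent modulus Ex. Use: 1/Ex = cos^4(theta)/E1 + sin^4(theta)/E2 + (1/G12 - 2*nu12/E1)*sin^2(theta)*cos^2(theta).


cos^4(60) = 0.0625, sin^4(60) = 0.5625, sin^2(60)*cos^2(60) = 0.1875
1/G12 - 2*nu12/E1 = 1/3 - 2*0.31/170 = 0.329686 GPa^-1
1/Ex = 0.0625/170 + 0.5625/12 + 0.329686*0.1875 = 0.1090588 GPa^-1
Ex = 9.17 GPa

9.17 GPa


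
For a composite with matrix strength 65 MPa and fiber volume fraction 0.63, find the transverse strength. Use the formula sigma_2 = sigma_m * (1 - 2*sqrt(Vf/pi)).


factor = 1 - 2*sqrt(0.63/pi) = 0.1044
sigma_2 = 65 * 0.1044 = 6.78 MPa

6.78 MPa


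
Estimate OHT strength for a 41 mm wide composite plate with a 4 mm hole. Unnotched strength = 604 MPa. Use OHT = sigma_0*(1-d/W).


OHT = sigma_0*(1-d/W) = 604*(1-4/41) = 545.1 MPa

545.1 MPa


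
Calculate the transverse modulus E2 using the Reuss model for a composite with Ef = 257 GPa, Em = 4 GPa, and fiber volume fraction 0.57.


1/E2 = Vf/Ef + (1-Vf)/Em = 0.57/257 + 0.43/4
E2 = 9.11 GPa

9.11 GPa


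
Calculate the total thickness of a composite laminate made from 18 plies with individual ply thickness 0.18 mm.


h = n * t_ply = 18 * 0.18 = 3.24 mm

3.24 mm


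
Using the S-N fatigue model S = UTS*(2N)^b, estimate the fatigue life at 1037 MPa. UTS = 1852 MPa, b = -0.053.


N = 0.5 * (S/UTS)^(1/b) = 0.5 * (1037/1852)^(1/-0.053) = 28254.4902 cycles

28254.4902 cycles


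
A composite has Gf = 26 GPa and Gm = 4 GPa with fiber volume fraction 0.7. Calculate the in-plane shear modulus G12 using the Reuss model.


1/G12 = Vf/Gf + (1-Vf)/Gm = 0.7/26 + 0.3/4
G12 = 9.81 GPa

9.81 GPa


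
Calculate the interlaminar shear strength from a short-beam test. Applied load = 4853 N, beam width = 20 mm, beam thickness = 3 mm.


ILSS = 3F/(4bh) = 3*4853/(4*20*3) = 60.66 MPa

60.66 MPa


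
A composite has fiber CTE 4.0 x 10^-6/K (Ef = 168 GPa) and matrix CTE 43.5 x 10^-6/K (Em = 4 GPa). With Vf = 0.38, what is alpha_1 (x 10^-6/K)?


E1 = Ef*Vf + Em*(1-Vf) = 66.32
alpha_1 = (alpha_f*Ef*Vf + alpha_m*Em*(1-Vf))/E1 = 5.48 x 10^-6/K

5.48 x 10^-6/K


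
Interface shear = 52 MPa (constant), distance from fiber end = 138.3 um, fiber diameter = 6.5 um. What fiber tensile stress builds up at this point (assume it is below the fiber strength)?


Force balance: sigma_f * (pi*d^2/4) = tau * (pi*d) * x  ->  sigma_f = 4 * tau * x / d
sigma_f = 4 * 52 * 138.3 / 6.5 = 4425.6 MPa

4425.6 MPa


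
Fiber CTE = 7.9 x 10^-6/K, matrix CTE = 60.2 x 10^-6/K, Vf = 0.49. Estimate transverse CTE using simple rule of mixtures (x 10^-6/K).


alpha_2 = alpha_f*Vf + alpha_m*(1-Vf) = 7.9*0.49 + 60.2*0.51 = 34.6 x 10^-6/K

34.6 x 10^-6/K


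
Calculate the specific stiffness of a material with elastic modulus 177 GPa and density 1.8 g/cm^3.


Specific stiffness = E/rho = 177/1.8 = 98.3 GPa/(g/cm^3)

98.3 GPa/(g/cm^3)


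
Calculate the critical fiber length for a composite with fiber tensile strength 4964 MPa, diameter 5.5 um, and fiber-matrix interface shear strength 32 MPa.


Lc = sigma_f * d / (2 * tau_i) = 4964 * 5.5 / (2 * 32) = 426.6 um

426.6 um


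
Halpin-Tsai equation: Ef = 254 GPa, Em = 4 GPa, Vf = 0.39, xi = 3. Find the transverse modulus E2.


eta = (Ef/Em - 1)/(Ef/Em + xi) = (63.5 - 1)/(63.5 + 3) = 0.9398
E2 = Em*(1+xi*eta*Vf)/(1-eta*Vf) = 13.26 GPa

13.26 GPa


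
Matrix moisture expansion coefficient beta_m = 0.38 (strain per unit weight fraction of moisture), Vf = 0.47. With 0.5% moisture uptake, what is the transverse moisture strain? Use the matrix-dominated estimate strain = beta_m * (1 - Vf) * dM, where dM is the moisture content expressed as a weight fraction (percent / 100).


dM = 0.5/100 = 0.005
strain = beta_m * (1-Vf) * dM = 0.38 * 0.53 * 0.005 = 0.001007

0.001007


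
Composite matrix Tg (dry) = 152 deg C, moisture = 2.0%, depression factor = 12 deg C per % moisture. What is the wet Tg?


Tg_wet = Tg_dry - k*moisture = 152 - 12*2.0 = 128.0 deg C

128.0 deg C


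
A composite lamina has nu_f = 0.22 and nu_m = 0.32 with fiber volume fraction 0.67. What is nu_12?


nu_12 = nu_f*Vf + nu_m*(1-Vf) = 0.22*0.67 + 0.32*0.33 = 0.253

0.253


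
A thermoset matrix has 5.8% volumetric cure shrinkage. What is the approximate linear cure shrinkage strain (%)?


Linear shrinkage ≈ vol_shrink/3 = 5.8/3 = 1.933%

1.933%


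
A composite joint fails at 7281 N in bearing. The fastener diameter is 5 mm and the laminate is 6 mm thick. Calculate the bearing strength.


sigma_br = F/(d*h) = 7281/(5*6) = 242.7 MPa

242.7 MPa


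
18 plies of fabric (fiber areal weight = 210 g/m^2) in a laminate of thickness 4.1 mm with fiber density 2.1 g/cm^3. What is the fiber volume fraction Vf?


Vf = n * FAW / (rho_f * h * 1000) = 18 * 210 / (2.1 * 4.1 * 1000) = 0.439

0.439


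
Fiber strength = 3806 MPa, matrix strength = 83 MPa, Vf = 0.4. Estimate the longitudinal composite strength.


sigma_1 = sigma_f*Vf + sigma_m*(1-Vf) = 3806*0.4 + 83*0.6 = 1572.2 MPa

1572.2 MPa


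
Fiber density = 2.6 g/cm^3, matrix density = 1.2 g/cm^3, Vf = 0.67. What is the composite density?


rho_c = rho_f*Vf + rho_m*(1-Vf) = 2.6*0.67 + 1.2*0.33 = 2.138 g/cm^3

2.138 g/cm^3


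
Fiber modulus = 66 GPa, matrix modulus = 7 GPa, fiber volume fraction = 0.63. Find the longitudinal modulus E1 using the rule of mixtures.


E1 = Ef*Vf + Em*(1-Vf) = 66*0.63 + 7*0.37 = 44.17 GPa

44.17 GPa


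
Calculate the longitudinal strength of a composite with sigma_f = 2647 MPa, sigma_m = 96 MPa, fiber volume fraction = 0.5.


sigma_1 = sigma_f*Vf + sigma_m*(1-Vf) = 2647*0.5 + 96*0.5 = 1371.5 MPa

1371.5 MPa


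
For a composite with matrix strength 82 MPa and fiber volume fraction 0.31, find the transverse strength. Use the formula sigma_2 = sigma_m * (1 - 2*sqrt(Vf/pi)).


factor = 1 - 2*sqrt(0.31/pi) = 0.3717
sigma_2 = 82 * 0.3717 = 30.48 MPa

30.48 MPa


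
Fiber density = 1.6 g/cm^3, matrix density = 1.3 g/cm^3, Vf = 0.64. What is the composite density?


rho_c = rho_f*Vf + rho_m*(1-Vf) = 1.6*0.64 + 1.3*0.36 = 1.492 g/cm^3

1.492 g/cm^3


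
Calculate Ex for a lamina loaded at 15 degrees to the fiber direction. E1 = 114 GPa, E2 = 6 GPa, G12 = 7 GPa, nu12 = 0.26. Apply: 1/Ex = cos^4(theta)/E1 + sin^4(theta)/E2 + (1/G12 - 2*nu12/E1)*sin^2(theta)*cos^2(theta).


cos^4(15) = 0.870513, sin^4(15) = 0.004487, sin^2(15)*cos^2(15) = 0.0625
1/G12 - 2*nu12/E1 = 1/7 - 2*0.26/114 = 0.138296 GPa^-1
1/Ex = 0.870513/114 + 0.004487/6 + 0.138296*0.0625 = 0.0170274 GPa^-1
Ex = 58.73 GPa

58.73 GPa


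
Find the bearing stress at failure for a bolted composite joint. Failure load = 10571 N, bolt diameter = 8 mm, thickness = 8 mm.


sigma_br = F/(d*h) = 10571/(8*8) = 165.2 MPa

165.2 MPa


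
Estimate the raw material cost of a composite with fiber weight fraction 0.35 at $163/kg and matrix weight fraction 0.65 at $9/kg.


Cost = cost_f*Wf + cost_m*Wm = 163*0.35 + 9*0.65 = $62.9/kg

$62.9/kg


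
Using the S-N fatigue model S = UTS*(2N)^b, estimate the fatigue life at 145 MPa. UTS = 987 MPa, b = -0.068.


N = 0.5 * (S/UTS)^(1/b) = 0.5 * (145/987)^(1/-0.068) = 8.8761e+11 cycles

8.8761e+11 cycles


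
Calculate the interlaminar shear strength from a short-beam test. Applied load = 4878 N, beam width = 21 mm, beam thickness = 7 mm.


ILSS = 3F/(4bh) = 3*4878/(4*21*7) = 24.89 MPa

24.89 MPa


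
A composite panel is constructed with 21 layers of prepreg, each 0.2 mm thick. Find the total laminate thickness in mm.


h = n * t_ply = 21 * 0.2 = 4.2 mm

4.2 mm


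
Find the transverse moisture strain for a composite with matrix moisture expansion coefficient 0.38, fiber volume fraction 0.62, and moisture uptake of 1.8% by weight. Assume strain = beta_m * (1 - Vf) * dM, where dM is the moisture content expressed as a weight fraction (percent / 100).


dM = 1.8/100 = 0.018
strain = beta_m * (1-Vf) * dM = 0.38 * 0.38 * 0.018 = 0.0025992

0.0025992
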